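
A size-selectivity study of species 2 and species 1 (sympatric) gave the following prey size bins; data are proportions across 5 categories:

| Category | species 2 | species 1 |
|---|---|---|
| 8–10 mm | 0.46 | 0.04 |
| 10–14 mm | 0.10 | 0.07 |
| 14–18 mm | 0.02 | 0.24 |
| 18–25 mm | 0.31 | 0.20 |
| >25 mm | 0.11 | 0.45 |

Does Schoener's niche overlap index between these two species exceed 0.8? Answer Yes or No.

No

Σ|p₁ᵢ − p₂ᵢ| = 0.42 + 0.03 + 0.22 + 0.11 + 0.34 = 1.12
D = 1 − ½ × 1.12 = 1 − 0.560 = 0.4400
D = 0.4400 < 0.8 → No.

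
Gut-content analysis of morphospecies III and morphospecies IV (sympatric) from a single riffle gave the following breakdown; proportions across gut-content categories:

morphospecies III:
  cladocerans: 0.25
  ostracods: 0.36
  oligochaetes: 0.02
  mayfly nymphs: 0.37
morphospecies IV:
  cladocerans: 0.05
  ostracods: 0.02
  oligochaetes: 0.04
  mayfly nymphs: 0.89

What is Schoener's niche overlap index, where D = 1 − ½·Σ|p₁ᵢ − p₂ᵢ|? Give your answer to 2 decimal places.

Σ|p₁ᵢ − p₂ᵢ| = 0.20 + 0.34 + 0.02 + 0.52 = 1.08
D = 1 − ½ × 1.08 = 1 − 0.540 = 0.4600

0.46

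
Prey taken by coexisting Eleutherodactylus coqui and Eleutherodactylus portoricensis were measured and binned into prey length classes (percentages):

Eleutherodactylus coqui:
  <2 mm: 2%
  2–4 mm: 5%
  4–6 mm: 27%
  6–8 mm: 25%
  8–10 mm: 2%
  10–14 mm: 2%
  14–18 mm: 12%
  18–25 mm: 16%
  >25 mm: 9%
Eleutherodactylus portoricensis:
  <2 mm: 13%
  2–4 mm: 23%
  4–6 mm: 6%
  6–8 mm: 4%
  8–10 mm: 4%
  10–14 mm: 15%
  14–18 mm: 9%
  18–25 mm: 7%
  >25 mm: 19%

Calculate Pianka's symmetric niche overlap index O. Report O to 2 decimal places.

0.50

Convert percentages to proportions (divide by 100).
Σ p₁ᵢp₂ᵢ = 0.0026 + 0.0115 + 0.0162 + 0.0100 + 0.0008 + 0.0030 + 0.0108 + 0.0112 + 0.0171 = 0.0832
Σp_1ᵢ² = 0.02² + 0.05² + 0.27² + 0.25² + 0.02² + 0.02² + 0.12² + 0.16² + 0.09² = 0.0004 + 0.0025 + 0.0729 + 0.0625 + 0.0004 + 0.0004 + 0.0144 + 0.0256 + 0.0081 = 0.1872
Σp_2ᵢ² = 0.13² + 0.23² + 0.06² + 0.04² + 0.04² + 0.15² + 0.09² + 0.07² + 0.19² = 0.0169 + 0.0529 + 0.0036 + 0.0016 + 0.0016 + 0.0225 + 0.0081 + 0.0049 + 0.0361 = 0.1482
O = 0.0832 / √(0.1872 × 0.1482) = 0.0832 / 0.16656 = 0.4995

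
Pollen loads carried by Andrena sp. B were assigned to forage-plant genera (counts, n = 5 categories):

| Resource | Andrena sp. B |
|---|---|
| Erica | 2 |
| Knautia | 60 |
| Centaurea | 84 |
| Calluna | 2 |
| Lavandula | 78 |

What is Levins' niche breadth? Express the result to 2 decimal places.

3.05

Proportions for Andrena sp. B (n=226): 2/226=0.0088, 60/226=0.2655, 84/226=0.3717, 2/226=0.0088, 78/226=0.3451
Σpᵢ² = 0.0088² + 0.2655² + 0.3717² + 0.0088² + 0.3451² = 0.000077 + 0.070490 + 0.138161 + 0.000077 + 0.119094 = 0.327899
B = 1 / 0.327899 = 3.0497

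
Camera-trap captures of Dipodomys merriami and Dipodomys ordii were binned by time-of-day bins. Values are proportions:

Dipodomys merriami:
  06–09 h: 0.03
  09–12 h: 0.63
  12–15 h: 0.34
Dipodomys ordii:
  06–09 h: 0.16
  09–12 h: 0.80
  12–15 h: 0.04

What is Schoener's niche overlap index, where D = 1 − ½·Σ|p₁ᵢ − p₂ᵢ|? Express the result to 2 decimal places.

0.70

Σ|p₁ᵢ − p₂ᵢ| = 0.13 + 0.17 + 0.30 = 0.60
D = 1 − ½ × 0.60 = 1 − 0.300 = 0.7000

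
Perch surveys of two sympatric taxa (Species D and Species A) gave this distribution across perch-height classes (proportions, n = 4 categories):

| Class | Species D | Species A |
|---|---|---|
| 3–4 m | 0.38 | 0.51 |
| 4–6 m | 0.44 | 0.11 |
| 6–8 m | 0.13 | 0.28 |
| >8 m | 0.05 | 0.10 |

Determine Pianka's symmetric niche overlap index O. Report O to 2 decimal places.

0.79

Σ p₁ᵢp₂ᵢ = 0.1938 + 0.0484 + 0.0364 + 0.0050 = 0.2836
Σp_1ᵢ² = 0.38² + 0.44² + 0.13² + 0.05² = 0.1444 + 0.1936 + 0.0169 + 0.0025 = 0.3574
Σp_2ᵢ² = 0.51² + 0.11² + 0.28² + 0.10² = 0.2601 + 0.0121 + 0.0784 + 0.0100 = 0.3606
O = 0.2836 / √(0.3574 × 0.3606) = 0.2836 / 0.35900 = 0.7900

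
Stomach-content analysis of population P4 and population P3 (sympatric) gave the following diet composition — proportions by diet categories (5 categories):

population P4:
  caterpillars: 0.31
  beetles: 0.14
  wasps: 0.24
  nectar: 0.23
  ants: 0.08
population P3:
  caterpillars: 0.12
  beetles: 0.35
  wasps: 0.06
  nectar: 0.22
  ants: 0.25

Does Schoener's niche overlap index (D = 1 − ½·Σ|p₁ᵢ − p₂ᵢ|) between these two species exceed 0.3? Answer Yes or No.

Σ|p₁ᵢ − p₂ᵢ| = 0.19 + 0.21 + 0.18 + 0.01 + 0.17 = 0.76
D = 1 − ½ × 0.76 = 1 − 0.380 = 0.6200
D = 0.6200 > 0.3 → Yes.

Yes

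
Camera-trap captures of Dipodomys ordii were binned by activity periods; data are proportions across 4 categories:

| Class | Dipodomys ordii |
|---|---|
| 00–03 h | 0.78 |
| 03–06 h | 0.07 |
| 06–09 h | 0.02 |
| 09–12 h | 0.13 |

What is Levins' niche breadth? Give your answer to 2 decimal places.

1.59

Σpᵢ² = 0.78² + 0.07² + 0.02² + 0.13² = 0.6084 + 0.0049 + 0.0004 + 0.0169 = 0.6306
B = 1 / 0.6306 = 1.5858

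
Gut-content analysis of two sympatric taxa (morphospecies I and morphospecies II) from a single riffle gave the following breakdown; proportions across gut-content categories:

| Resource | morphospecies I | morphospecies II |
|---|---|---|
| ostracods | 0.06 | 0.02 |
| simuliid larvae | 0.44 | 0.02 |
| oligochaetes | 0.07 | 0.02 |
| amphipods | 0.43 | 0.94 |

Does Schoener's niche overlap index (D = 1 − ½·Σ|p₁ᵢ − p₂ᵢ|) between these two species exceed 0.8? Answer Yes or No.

Σ|p₁ᵢ − p₂ᵢ| = 0.04 + 0.42 + 0.05 + 0.51 = 1.02
D = 1 − ½ × 1.02 = 1 − 0.510 = 0.4900
D = 0.4900 < 0.8 → No.

No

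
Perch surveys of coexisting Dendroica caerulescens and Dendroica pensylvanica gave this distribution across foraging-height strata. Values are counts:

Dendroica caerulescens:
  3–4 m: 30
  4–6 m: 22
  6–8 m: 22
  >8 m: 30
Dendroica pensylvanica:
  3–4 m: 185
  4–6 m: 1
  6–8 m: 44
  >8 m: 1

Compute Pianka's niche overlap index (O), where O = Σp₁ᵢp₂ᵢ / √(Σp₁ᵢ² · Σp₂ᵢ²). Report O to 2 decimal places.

0.66

Proportions for Dendroica caerulescens (n=104): 30/104=0.2885, 22/104=0.2115, 22/104=0.2115, 30/104=0.2885
Proportions for Dendroica pensylvanica (n=231): 185/231=0.8009, 1/231=0.0043, 44/231=0.1905, 1/231=0.0043
Σ p₁ᵢp₂ᵢ = 0.231060 + 0.000909 + 0.040291 + 0.001241 = 0.273501
Σp_1ᵢ² = 0.2885² + 0.2115² + 0.2115² + 0.2885² = 0.083232 + 0.044732 + 0.044732 + 0.083232 = 0.255928
Σp_2ᵢ² = 0.8009² + 0.0043² + 0.1905² + 0.0043² = 0.641441 + 0.000018 + 0.036290 + 0.000018 = 0.677767
O = 0.273501 / √(0.255928 × 0.677767) = 0.273501 / 0.4164848 = 0.6567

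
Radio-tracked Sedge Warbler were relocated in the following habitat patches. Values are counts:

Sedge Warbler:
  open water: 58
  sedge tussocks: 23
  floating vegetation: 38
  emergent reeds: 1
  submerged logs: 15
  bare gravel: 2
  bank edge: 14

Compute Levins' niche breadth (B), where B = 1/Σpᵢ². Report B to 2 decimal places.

Proportions for Sedge Warbler (n=151): 58/151=0.3841, 23/151=0.1523, 38/151=0.2517, 1/151=0.0066, 15/151=0.0993, 2/151=0.0132, 14/151=0.0927
Σpᵢ² = 0.3841² + 0.1523² + 0.2517² + 0.0066² + 0.0993² + 0.0132² + 0.0927² = 0.147533 + 0.023195 + 0.063353 + 0.000044 + 0.009860 + 0.000174 + 0.008593 = 0.252752
B = 1 / 0.252752 = 3.9564

3.96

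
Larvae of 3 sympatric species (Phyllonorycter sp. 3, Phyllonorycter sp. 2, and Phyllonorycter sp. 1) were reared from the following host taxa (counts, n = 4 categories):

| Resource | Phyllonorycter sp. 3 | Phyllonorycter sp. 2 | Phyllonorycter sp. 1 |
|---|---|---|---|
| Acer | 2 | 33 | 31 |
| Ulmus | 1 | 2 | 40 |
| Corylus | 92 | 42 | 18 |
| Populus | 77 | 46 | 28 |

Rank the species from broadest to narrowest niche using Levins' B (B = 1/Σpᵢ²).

Phyllonorycter sp. 1 > Phyllonorycter sp. 2 > Phyllonorycter sp. 3

Proportions for Phyllonorycter sp. 3 (n=172): 2/172=0.0116, 1/172=0.0058, 92/172=0.5349, 77/172=0.4477
Proportions for Phyllonorycter sp. 2 (n=123): 33/123=0.2683, 2/123=0.0163, 42/123=0.3415, 46/123=0.3740
Proportions for Phyllonorycter sp. 1 (n=117): 31/117=0.2650, 40/117=0.3419, 18/117=0.1538, 28/117=0.2393
Σp_3ᵢ² = 0.0116² + 0.0058² + 0.5349² + 0.4477² = 0.000135 + 0.000034 + 0.286118 + 0.200435 = 0.486722
B_3 = 1 / 0.486722 = 2.0546
Σp_2ᵢ² = 0.2683² + 0.0163² + 0.3415² + 0.3740² = 0.071985 + 0.000266 + 0.116622 + 0.139876 = 0.328749
B_2 = 1 / 0.328749 = 3.0418
Σp_1ᵢ² = 0.2650² + 0.3419² + 0.1538² + 0.2393² = 0.070225 + 0.116896 + 0.023654 + 0.057264 = 0.268039
B_1 = 1 / 0.268039 = 3.7308
Ranking by B (broadest → narrowest): Phyllonorycter sp. 1 (3.73) > Phyllonorycter sp. 2 (3.04) > Phyllonorycter sp. 3 (2.05)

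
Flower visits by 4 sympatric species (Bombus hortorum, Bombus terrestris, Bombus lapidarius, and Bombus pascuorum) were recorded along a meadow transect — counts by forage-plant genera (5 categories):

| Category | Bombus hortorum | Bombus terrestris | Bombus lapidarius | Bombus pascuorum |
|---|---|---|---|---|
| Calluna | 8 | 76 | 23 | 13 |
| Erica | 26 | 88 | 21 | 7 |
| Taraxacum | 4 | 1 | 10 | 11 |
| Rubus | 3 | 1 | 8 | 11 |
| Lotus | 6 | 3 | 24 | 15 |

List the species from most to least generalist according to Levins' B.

Bombus pascuorum > Bombus lapidarius > Bombus hortorum > Bombus terrestris

Proportions for Bombus hortorum (n=47): 8/47=0.1702, 26/47=0.5532, 4/47=0.0851, 3/47=0.0638, 6/47=0.1277
Proportions for Bombus terrestris (n=169): 76/169=0.4497, 88/169=0.5207, 1/169=0.0059, 1/169=0.0059, 3/169=0.0178
Proportions for Bombus lapidarius (n=86): 23/86=0.2674, 21/86=0.2442, 10/86=0.1163, 8/86=0.0930, 24/86=0.2791
Proportions for Bombus pascuorum (n=57): 13/57=0.2281, 7/57=0.1228, 11/57=0.1930, 11/57=0.1930, 15/57=0.2632
Σp_hortᵢ² = 0.1702² + 0.5532² + 0.0851² + 0.0638² + 0.1277² = 0.028968 + 0.306030 + 0.007242 + 0.004070 + 0.016307 = 0.362617
B_hort = 1 / 0.362617 = 2.7577
Σp_terrᵢ² = 0.4497² + 0.5207² + 0.0059² + 0.0059² + 0.0178² = 0.202230 + 0.271128 + 0.000035 + 0.000035 + 0.000317 = 0.473745
B_terr = 1 / 0.473745 = 2.1108
Σp_lapiᵢ² = 0.2674² + 0.2442² + 0.1163² + 0.0930² + 0.2791² = 0.071503 + 0.059634 + 0.013526 + 0.008649 + 0.077897 = 0.231209
B_lapi = 1 / 0.231209 = 4.3251
Σp_pascᵢ² = 0.2281² + 0.1228² + 0.1930² + 0.1930² + 0.2632² = 0.052030 + 0.015080 + 0.037249 + 0.037249 + 0.069274 = 0.210882
B_pasc = 1 / 0.210882 = 4.7420
Ranking by B (broadest → narrowest): Bombus pascuorum (4.74) > Bombus lapidarius (4.33) > Bombus hortorum (2.76) > Bombus terrestris (2.11)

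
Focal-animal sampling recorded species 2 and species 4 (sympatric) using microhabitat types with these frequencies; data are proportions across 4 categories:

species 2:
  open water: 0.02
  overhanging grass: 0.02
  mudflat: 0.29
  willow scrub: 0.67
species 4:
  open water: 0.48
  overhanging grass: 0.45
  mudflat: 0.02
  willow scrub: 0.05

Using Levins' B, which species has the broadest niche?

Σp_2ᵢ² = 0.02² + 0.02² + 0.29² + 0.67² = 0.0004 + 0.0004 + 0.0841 + 0.4489 = 0.5338
B_2 = 1 / 0.5338 = 1.8734
Σp_4ᵢ² = 0.48² + 0.45² + 0.02² + 0.05² = 0.2304 + 0.2025 + 0.0004 + 0.0025 = 0.4358
B_4 = 1 / 0.4358 = 2.2946
Highest B → broadest niche (most generalist): species 4 (B = 2.29).

species 4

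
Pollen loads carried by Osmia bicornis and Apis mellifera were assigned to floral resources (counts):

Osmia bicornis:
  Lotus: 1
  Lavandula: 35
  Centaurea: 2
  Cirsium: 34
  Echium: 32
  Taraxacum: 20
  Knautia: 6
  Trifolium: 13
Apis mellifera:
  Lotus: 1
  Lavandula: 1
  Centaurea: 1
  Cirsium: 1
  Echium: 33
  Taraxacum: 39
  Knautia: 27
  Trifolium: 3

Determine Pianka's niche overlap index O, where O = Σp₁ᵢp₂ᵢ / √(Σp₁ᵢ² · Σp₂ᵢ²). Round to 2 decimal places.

Proportions for Osmia bicornis (n=143): 1/143=0.0070, 35/143=0.2448, 2/143=0.0140, 34/143=0.2378, 32/143=0.2238, 20/143=0.1399, 6/143=0.0420, 13/143=0.0909
Proportions for Apis mellifera (n=106): 1/106=0.0094, 1/106=0.0094, 1/106=0.0094, 1/106=0.0094, 33/106=0.3113, 39/106=0.3679, 27/106=0.2547, 3/106=0.0283
Σ p₁ᵢp₂ᵢ = 0.000066 + 0.002301 + 0.000132 + 0.002235 + 0.069669 + 0.051469 + 0.010697 + 0.002572 = 0.139141
Σp_1ᵢ² = 0.0070² + 0.2448² + 0.0140² + 0.2378² + 0.2238² + 0.1399² + 0.0420² + 0.0909² = 0.000049 + 0.059927 + 0.000196 + 0.056549 + 0.050086 + 0.019572 + 0.001764 + 0.008263 = 0.196406
Σp_2ᵢ² = 0.0094² + 0.0094² + 0.0094² + 0.0094² + 0.3113² + 0.3679² + 0.2547² + 0.0283² = 0.000088 + 0.000088 + 0.000088 + 0.000088 + 0.096908 + 0.135350 + 0.064872 + 0.000801 = 0.298283
O = 0.139141 / √(0.196406 × 0.298283) = 0.139141 / 0.2420425 = 0.5749

0.57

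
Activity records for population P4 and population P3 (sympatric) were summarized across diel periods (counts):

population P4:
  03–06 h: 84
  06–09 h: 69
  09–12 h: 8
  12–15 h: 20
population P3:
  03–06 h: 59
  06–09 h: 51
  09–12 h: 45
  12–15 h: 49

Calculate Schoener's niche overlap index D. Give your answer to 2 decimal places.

0.69

Proportions for population P4 (n=181): 84/181=0.4641, 69/181=0.3812, 8/181=0.0442, 20/181=0.1105
Proportions for population P3 (n=204): 59/204=0.2892, 51/204=0.2500, 45/204=0.2206, 49/204=0.2402
Σ|p₁ᵢ − p₂ᵢ| = 0.1749 + 0.1312 + 0.1764 + 0.1297 = 0.6122
D = 1 − ½ × 0.6122 = 1 − 0.30610 = 0.69390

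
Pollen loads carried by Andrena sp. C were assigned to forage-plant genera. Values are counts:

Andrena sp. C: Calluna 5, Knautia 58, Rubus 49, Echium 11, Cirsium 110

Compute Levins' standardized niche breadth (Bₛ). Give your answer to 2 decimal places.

Proportions for Andrena sp. C (n=233): 5/233=0.0215, 58/233=0.2489, 49/233=0.2103, 11/233=0.0472, 110/233=0.4721
Σpᵢ² = 0.0215² + 0.2489² + 0.2103² + 0.0472² + 0.4721² = 0.000462 + 0.061951 + 0.044226 + 0.002228 + 0.222878 = 0.331745
B = 1 / 0.331745 = 3.0144
Bₛ = (B − 1)/(n − 1) = (3.0144 − 1)/(5 − 1) = 2.0144/4 = 0.5036

0.50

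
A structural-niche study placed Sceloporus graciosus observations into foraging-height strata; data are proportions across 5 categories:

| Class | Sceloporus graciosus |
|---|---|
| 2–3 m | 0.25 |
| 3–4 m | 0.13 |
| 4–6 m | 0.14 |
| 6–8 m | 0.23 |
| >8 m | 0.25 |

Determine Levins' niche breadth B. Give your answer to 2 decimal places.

Σpᵢ² = 0.25² + 0.13² + 0.14² + 0.23² + 0.25² = 0.0625 + 0.0169 + 0.0196 + 0.0529 + 0.0625 = 0.2144
B = 1 / 0.2144 = 4.6642

4.66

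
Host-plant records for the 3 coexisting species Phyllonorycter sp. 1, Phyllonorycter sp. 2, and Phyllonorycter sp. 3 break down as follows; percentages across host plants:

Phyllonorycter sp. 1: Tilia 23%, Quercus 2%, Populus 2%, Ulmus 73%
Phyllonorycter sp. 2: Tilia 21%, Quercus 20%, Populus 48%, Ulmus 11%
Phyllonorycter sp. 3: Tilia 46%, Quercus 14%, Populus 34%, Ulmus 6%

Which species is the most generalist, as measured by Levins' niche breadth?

Convert percentages to proportions (divide by 100).
Σp_1ᵢ² = 0.23² + 0.02² + 0.02² + 0.73² = 0.0529 + 0.0004 + 0.0004 + 0.5329 = 0.5866
B_1 = 1 / 0.5866 = 1.7047
Σp_2ᵢ² = 0.21² + 0.20² + 0.48² + 0.11² = 0.0441 + 0.0400 + 0.2304 + 0.0121 = 0.3266
B_2 = 1 / 0.3266 = 3.0618
Σp_3ᵢ² = 0.46² + 0.14² + 0.34² + 0.06² = 0.2116 + 0.0196 + 0.1156 + 0.0036 = 0.3504
B_3 = 1 / 0.3504 = 2.8539
Highest B → broadest niche (most generalist): Phyllonorycter sp. 2 (B = 3.06).

Phyllonorycter sp. 2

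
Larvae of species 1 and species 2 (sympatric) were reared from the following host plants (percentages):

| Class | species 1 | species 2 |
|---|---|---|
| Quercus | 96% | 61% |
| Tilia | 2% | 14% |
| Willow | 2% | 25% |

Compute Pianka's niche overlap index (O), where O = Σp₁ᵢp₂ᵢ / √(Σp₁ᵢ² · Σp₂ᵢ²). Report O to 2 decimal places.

0.92

Convert percentages to proportions (divide by 100).
Σ p₁ᵢp₂ᵢ = 0.5856 + 0.0028 + 0.0050 = 0.5934
Σp_1ᵢ² = 0.96² + 0.02² + 0.02² = 0.9216 + 0.0004 + 0.0004 = 0.9224
Σp_2ᵢ² = 0.61² + 0.14² + 0.25² = 0.3721 + 0.0196 + 0.0625 = 0.4542
O = 0.5934 / √(0.9224 × 0.4542) = 0.5934 / 0.64727 = 0.9168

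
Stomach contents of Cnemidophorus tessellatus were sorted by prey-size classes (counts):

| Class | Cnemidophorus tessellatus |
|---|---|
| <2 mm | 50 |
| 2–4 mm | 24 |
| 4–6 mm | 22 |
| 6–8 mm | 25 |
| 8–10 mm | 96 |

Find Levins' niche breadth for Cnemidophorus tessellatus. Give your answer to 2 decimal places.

Proportions for Cnemidophorus tessellatus (n=217): 50/217=0.2304, 24/217=0.1106, 22/217=0.1014, 25/217=0.1152, 96/217=0.4424
Σpᵢ² = 0.2304² + 0.1106² + 0.1014² + 0.1152² + 0.4424² = 0.053084 + 0.012232 + 0.010282 + 0.013271 + 0.195718 = 0.284587
B = 1 / 0.284587 = 3.5139

3.51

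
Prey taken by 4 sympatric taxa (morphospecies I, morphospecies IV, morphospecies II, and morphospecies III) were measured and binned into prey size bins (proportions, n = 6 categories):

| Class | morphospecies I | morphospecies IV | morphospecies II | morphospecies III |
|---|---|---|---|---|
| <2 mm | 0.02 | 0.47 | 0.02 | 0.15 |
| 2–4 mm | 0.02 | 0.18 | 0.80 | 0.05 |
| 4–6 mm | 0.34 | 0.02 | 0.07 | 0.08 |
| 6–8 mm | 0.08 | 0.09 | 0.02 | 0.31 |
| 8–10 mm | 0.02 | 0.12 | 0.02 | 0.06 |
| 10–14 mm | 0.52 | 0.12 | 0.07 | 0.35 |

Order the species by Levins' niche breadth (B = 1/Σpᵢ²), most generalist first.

Σp_Iᵢ² = 0.02² + 0.02² + 0.34² + 0.08² + 0.02² + 0.52² = 0.0004 + 0.0004 + 0.1156 + 0.0064 + 0.0004 + 0.2704 = 0.3936
B_I = 1 / 0.3936 = 2.5407
Σp_IVᵢ² = 0.47² + 0.18² + 0.02² + 0.09² + 0.12² + 0.12² = 0.2209 + 0.0324 + 0.0004 + 0.0081 + 0.0144 + 0.0144 = 0.2906
B_IV = 1 / 0.2906 = 3.4412
Σp_IIᵢ² = 0.02² + 0.80² + 0.07² + 0.02² + 0.02² + 0.07² = 0.0004 + 0.6400 + 0.0049 + 0.0004 + 0.0004 + 0.0049 = 0.6510
B_II = 1 / 0.6510 = 1.5361
Σp_IIIᵢ² = 0.15² + 0.05² + 0.08² + 0.31² + 0.06² + 0.35² = 0.0225 + 0.0025 + 0.0064 + 0.0961 + 0.0036 + 0.1225 = 0.2536
B_III = 1 / 0.2536 = 3.9432
Ranking by B (broadest → narrowest): morphospecies III (3.94) > morphospecies IV (3.44) > morphospecies I (2.54) > morphospecies II (1.54)

morphospecies III > morphospecies IV > morphospecies I > morphospecies II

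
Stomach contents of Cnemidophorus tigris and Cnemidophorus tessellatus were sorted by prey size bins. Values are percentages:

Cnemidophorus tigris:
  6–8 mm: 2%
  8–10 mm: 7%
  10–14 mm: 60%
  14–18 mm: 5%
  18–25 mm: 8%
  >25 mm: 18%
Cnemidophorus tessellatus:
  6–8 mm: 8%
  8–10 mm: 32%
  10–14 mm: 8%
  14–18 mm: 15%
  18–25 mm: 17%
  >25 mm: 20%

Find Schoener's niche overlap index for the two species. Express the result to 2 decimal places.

Convert percentages to proportions (divide by 100).
Σ|p₁ᵢ − p₂ᵢ| = 0.06 + 0.25 + 0.52 + 0.10 + 0.09 + 0.02 = 1.04
D = 1 − ½ × 1.04 = 1 − 0.520 = 0.4800

0.48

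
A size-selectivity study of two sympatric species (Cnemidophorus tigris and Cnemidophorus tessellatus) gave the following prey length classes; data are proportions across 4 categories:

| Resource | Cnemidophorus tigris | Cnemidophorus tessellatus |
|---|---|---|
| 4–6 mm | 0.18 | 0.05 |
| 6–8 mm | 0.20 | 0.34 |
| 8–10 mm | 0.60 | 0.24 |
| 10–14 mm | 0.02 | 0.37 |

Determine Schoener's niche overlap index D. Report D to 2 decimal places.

0.51

Σ|p₁ᵢ − p₂ᵢ| = 0.13 + 0.14 + 0.36 + 0.35 = 0.98
D = 1 − ½ × 0.98 = 1 − 0.490 = 0.5100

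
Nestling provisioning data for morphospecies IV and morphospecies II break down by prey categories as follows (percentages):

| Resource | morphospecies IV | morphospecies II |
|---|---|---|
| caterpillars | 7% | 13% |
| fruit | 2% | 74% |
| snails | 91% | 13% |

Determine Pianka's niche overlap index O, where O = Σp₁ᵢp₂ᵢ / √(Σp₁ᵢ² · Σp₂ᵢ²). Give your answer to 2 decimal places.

Convert percentages to proportions (divide by 100).
Σ p₁ᵢp₂ᵢ = 0.0091 + 0.0148 + 0.1183 = 0.1422
Σp_1ᵢ² = 0.07² + 0.02² + 0.91² = 0.0049 + 0.0004 + 0.8281 = 0.8334
Σp_2ᵢ² = 0.13² + 0.74² + 0.13² = 0.0169 + 0.5476 + 0.0169 = 0.5814
O = 0.1422 / √(0.8334 × 0.5814) = 0.1422 / 0.69609 = 0.2043

0.20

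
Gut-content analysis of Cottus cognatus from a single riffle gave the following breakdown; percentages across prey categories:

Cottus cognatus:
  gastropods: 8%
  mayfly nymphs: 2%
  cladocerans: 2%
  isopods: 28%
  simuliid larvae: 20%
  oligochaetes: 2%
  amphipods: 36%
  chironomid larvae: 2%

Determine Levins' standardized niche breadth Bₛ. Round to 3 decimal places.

Convert percentages to proportions (divide by 100).
Σpᵢ² = 0.08² + 0.02² + 0.02² + 0.28² + 0.20² + 0.02² + 0.36² + 0.02² = 0.0064 + 0.0004 + 0.0004 + 0.0784 + 0.0400 + 0.0004 + 0.1296 + 0.0004 = 0.2560
B = 1 / 0.2560 = 3.90625
Bₛ = (B − 1)/(n − 1) = (3.90625 − 1)/(8 − 1) = 2.90625/7 = 0.41518

0.415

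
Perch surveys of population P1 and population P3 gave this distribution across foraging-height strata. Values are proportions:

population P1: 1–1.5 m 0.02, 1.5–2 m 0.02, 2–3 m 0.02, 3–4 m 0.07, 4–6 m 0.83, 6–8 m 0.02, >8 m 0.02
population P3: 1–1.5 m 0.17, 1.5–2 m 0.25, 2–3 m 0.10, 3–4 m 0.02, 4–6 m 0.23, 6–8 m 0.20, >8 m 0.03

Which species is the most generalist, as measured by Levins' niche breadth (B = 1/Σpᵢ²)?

population P3

Σp_P1ᵢ² = 0.02² + 0.02² + 0.02² + 0.07² + 0.83² + 0.02² + 0.02² = 0.0004 + 0.0004 + 0.0004 + 0.0049 + 0.6889 + 0.0004 + 0.0004 = 0.6958
B_P1 = 1 / 0.6958 = 1.4372
Σp_P3ᵢ² = 0.17² + 0.25² + 0.10² + 0.02² + 0.23² + 0.20² + 0.03² = 0.0289 + 0.0625 + 0.0100 + 0.0004 + 0.0529 + 0.0400 + 0.0009 = 0.1956
B_P3 = 1 / 0.1956 = 5.1125
Highest B → broadest niche (most generalist): population P3 (B = 5.11).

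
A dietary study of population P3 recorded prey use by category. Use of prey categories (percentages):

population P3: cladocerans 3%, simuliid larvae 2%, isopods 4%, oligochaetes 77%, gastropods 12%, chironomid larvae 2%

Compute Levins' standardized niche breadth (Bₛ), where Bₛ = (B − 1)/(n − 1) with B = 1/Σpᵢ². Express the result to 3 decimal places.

Convert percentages to proportions (divide by 100).
Σpᵢ² = 0.03² + 0.02² + 0.04² + 0.77² + 0.12² + 0.02² = 0.0009 + 0.0004 + 0.0016 + 0.5929 + 0.0144 + 0.0004 = 0.6106
B = 1 / 0.6106 = 1.63773
Bₛ = (B − 1)/(n − 1) = (1.63773 − 1)/(6 − 1) = 0.63773/5 = 0.12755

0.128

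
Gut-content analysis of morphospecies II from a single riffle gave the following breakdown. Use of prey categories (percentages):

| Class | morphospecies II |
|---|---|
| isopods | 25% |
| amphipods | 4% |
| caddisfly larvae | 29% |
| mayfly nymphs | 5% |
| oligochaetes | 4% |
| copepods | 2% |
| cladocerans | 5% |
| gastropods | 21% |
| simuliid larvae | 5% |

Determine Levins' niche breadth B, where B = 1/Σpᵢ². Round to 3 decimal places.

Convert percentages to proportions (divide by 100).
Σpᵢ² = 0.25² + 0.04² + 0.29² + 0.05² + 0.04² + 0.02² + 0.05² + 0.21² + 0.05² = 0.0625 + 0.0016 + 0.0841 + 0.0025 + 0.0016 + 0.0004 + 0.0025 + 0.0441 + 0.0025 = 0.2018
B = 1 / 0.2018 = 4.95540

4.955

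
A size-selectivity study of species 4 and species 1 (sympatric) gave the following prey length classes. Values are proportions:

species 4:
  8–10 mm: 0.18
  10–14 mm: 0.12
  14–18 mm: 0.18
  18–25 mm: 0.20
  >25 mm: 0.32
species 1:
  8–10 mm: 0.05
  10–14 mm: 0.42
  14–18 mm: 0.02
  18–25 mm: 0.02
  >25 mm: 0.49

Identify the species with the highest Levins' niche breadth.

species 4

Σp_4ᵢ² = 0.18² + 0.12² + 0.18² + 0.20² + 0.32² = 0.0324 + 0.0144 + 0.0324 + 0.0400 + 0.1024 = 0.2216
B_4 = 1 / 0.2216 = 4.5126
Σp_1ᵢ² = 0.05² + 0.42² + 0.02² + 0.02² + 0.49² = 0.0025 + 0.1764 + 0.0004 + 0.0004 + 0.2401 = 0.4198
B_1 = 1 / 0.4198 = 2.3821
Highest B → broadest niche (most generalist): species 4 (B = 4.51).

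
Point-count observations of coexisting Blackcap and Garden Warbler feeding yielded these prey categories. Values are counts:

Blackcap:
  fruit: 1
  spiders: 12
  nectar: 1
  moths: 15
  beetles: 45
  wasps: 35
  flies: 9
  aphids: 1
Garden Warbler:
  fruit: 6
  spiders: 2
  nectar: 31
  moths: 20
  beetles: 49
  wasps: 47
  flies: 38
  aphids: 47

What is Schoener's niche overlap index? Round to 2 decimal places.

0.59

Proportions for Blackcap (n=119): 1/119=0.0084, 12/119=0.1008, 1/119=0.0084, 15/119=0.1261, 45/119=0.3782, 35/119=0.2941, 9/119=0.0756, 1/119=0.0084
Proportions for Garden Warbler (n=240): 6/240=0.0250, 2/240=0.0083, 31/240=0.1292, 20/240=0.0833, 49/240=0.2042, 47/240=0.1958, 38/240=0.1583, 47/240=0.1958
Σ|p₁ᵢ − p₂ᵢ| = 0.0166 + 0.0925 + 0.1208 + 0.0428 + 0.1740 + 0.0983 + 0.0827 + 0.1874 = 0.8151
D = 1 − ½ × 0.8151 = 1 − 0.40755 = 0.59245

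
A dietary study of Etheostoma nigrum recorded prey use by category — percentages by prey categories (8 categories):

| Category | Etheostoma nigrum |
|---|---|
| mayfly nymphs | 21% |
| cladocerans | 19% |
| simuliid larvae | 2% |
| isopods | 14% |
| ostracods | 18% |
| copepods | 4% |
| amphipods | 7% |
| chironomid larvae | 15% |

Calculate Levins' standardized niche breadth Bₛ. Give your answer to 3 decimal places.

Convert percentages to proportions (divide by 100).
Σpᵢ² = 0.21² + 0.19² + 0.02² + 0.14² + 0.18² + 0.04² + 0.07² + 0.15² = 0.0441 + 0.0361 + 0.0004 + 0.0196 + 0.0324 + 0.0016 + 0.0049 + 0.0225 = 0.1616
B = 1 / 0.1616 = 6.18812
Bₛ = (B − 1)/(n − 1) = (6.18812 − 1)/(8 − 1) = 5.18812/7 = 0.74116

0.741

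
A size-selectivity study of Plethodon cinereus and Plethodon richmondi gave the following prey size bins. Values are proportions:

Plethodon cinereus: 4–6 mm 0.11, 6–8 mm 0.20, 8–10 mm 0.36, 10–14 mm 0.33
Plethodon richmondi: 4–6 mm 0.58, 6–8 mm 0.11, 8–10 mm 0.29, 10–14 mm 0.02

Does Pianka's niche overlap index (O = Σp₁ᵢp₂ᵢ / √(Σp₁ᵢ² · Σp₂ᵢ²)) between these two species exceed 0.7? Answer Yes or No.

No

Σ p₁ᵢp₂ᵢ = 0.0638 + 0.0220 + 0.1044 + 0.0066 = 0.1968
Σp_1ᵢ² = 0.11² + 0.20² + 0.36² + 0.33² = 0.0121 + 0.0400 + 0.1296 + 0.1089 = 0.2906
Σp_2ᵢ² = 0.58² + 0.11² + 0.29² + 0.02² = 0.3364 + 0.0121 + 0.0841 + 0.0004 = 0.4330
O = 0.1968 / √(0.2906 × 0.4330) = 0.1968 / 0.35472 = 0.5548
O = 0.5548 < 0.7 → No.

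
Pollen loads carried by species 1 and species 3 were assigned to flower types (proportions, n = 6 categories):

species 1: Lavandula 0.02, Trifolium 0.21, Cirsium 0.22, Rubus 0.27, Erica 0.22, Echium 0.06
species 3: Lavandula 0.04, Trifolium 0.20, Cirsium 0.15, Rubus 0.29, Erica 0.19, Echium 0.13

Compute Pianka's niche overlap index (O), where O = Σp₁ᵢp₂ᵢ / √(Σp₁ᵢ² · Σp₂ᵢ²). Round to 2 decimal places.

0.97

Σ p₁ᵢp₂ᵢ = 0.0008 + 0.0420 + 0.0330 + 0.0783 + 0.0418 + 0.0078 = 0.2037
Σp_1ᵢ² = 0.02² + 0.21² + 0.22² + 0.27² + 0.22² + 0.06² = 0.0004 + 0.0441 + 0.0484 + 0.0729 + 0.0484 + 0.0036 = 0.2178
Σp_2ᵢ² = 0.04² + 0.20² + 0.15² + 0.29² + 0.19² + 0.13² = 0.0016 + 0.0400 + 0.0225 + 0.0841 + 0.0361 + 0.0169 = 0.2012
O = 0.2037 / √(0.2178 × 0.2012) = 0.2037 / 0.20934 = 0.9731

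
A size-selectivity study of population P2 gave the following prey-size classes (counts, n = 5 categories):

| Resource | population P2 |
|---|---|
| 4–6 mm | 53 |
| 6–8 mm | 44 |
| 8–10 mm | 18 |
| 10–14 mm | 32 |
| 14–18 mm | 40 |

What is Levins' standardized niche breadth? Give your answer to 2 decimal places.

0.89

Proportions for population P2 (n=187): 53/187=0.2834, 44/187=0.2353, 18/187=0.0963, 32/187=0.1711, 40/187=0.2139
Σpᵢ² = 0.2834² + 0.2353² + 0.0963² + 0.1711² + 0.2139² = 0.080316 + 0.055366 + 0.009274 + 0.029275 + 0.045753 = 0.219984
B = 1 / 0.219984 = 4.5458
Bₛ = (B − 1)/(n − 1) = (4.5458 − 1)/(5 − 1) = 3.5458/4 = 0.8865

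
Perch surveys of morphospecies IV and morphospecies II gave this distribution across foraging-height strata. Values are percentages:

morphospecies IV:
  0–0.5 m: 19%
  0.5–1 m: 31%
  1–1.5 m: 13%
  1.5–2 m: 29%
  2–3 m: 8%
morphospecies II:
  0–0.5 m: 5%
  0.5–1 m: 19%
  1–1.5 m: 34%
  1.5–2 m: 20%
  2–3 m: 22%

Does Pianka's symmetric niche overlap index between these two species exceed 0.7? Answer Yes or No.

Yes

Convert percentages to proportions (divide by 100).
Σ p₁ᵢp₂ᵢ = 0.0095 + 0.0589 + 0.0442 + 0.0580 + 0.0176 = 0.1882
Σp_1ᵢ² = 0.19² + 0.31² + 0.13² + 0.29² + 0.08² = 0.0361 + 0.0961 + 0.0169 + 0.0841 + 0.0064 = 0.2396
Σp_2ᵢ² = 0.05² + 0.19² + 0.34² + 0.20² + 0.22² = 0.0025 + 0.0361 + 0.1156 + 0.0400 + 0.0484 = 0.2426
O = 0.1882 / √(0.2396 × 0.2426) = 0.1882 / 0.24110 = 0.7806
O = 0.7806 > 0.7 → Yes.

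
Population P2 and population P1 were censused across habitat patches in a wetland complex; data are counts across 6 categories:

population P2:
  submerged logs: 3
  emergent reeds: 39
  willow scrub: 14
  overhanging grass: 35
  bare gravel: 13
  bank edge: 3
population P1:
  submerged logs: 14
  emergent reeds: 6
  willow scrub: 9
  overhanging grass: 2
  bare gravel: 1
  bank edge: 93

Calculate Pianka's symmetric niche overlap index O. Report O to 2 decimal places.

0.14

Proportions for population P2 (n=107): 3/107=0.0280, 39/107=0.3645, 14/107=0.1308, 35/107=0.3271, 13/107=0.1215, 3/107=0.0280
Proportions for population P1 (n=125): 14/125=0.1120, 6/125=0.0480, 9/125=0.0720, 2/125=0.0160, 1/125=0.0080, 93/125=0.7440
Σ p₁ᵢp₂ᵢ = 0.003136 + 0.017496 + 0.009418 + 0.005234 + 0.000972 + 0.020832 = 0.057088
Σp_1ᵢ² = 0.0280² + 0.3645² + 0.1308² + 0.3271² + 0.1215² + 0.0280² = 0.000784 + 0.132860 + 0.017109 + 0.106994 + 0.014762 + 0.000784 = 0.273293
Σp_2ᵢ² = 0.1120² + 0.0480² + 0.0720² + 0.0160² + 0.0080² + 0.7440² = 0.012544 + 0.002304 + 0.005184 + 0.000256 + 0.000064 + 0.553536 = 0.573888
O = 0.057088 / √(0.273293 × 0.573888) = 0.057088 / 0.3960298 = 0.1442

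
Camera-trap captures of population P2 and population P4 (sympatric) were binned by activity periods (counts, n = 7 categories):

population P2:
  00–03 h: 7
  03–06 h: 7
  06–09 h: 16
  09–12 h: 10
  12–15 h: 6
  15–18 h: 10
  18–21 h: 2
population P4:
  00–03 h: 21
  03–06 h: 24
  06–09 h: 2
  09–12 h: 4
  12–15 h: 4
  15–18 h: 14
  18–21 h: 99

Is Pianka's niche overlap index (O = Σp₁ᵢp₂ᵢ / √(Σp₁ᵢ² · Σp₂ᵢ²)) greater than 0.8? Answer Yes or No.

No

Proportions for population P2 (n=58): 7/58=0.1207, 7/58=0.1207, 16/58=0.2759, 10/58=0.1724, 6/58=0.1034, 10/58=0.1724, 2/58=0.0345
Proportions for population P4 (n=168): 21/168=0.1250, 24/168=0.1429, 2/168=0.0119, 4/168=0.0238, 4/168=0.0238, 14/168=0.0833, 99/168=0.5893
Σ p₁ᵢp₂ᵢ = 0.015088 + 0.017248 + 0.003283 + 0.004103 + 0.002461 + 0.014361 + 0.020331 = 0.076875
Σp_1ᵢ² = 0.1207² + 0.1207² + 0.2759² + 0.1724² + 0.1034² + 0.1724² + 0.0345² = 0.014568 + 0.014568 + 0.076121 + 0.029722 + 0.010692 + 0.029722 + 0.001190 = 0.176583
Σp_2ᵢ² = 0.1250² + 0.1429² + 0.0119² + 0.0238² + 0.0238² + 0.0833² + 0.5893² = 0.015625 + 0.020420 + 0.000142 + 0.000566 + 0.000566 + 0.006939 + 0.347274 = 0.391532
O = 0.076875 / √(0.176583 × 0.391532) = 0.076875 / 0.2629409 = 0.2924
O = 0.2924 < 0.8 → No.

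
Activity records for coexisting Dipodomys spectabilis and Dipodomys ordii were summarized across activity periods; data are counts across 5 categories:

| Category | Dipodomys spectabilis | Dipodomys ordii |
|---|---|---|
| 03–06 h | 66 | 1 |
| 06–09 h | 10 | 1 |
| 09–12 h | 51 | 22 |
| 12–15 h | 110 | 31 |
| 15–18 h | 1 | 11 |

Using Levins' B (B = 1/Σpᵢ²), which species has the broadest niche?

Dipodomys spectabilis

Proportions for Dipodomys spectabilis (n=238): 66/238=0.2773, 10/238=0.0420, 51/238=0.2143, 110/238=0.4622, 1/238=0.0042
Proportions for Dipodomys ordii (n=66): 1/66=0.0152, 1/66=0.0152, 22/66=0.3333, 31/66=0.4697, 11/66=0.1667
Σp_specᵢ² = 0.2773² + 0.0420² + 0.2143² + 0.4622² + 0.0042² = 0.076895 + 0.001764 + 0.045924 + 0.213629 + 0.000018 = 0.338230
B_spec = 1 / 0.338230 = 2.9566
Σp_ordiᵢ² = 0.0152² + 0.0152² + 0.3333² + 0.4697² + 0.1667² = 0.000231 + 0.000231 + 0.111089 + 0.220618 + 0.027789 = 0.359958
B_ordi = 1 / 0.359958 = 2.7781
Highest B → broadest niche (most generalist): Dipodomys spectabilis (B = 2.96).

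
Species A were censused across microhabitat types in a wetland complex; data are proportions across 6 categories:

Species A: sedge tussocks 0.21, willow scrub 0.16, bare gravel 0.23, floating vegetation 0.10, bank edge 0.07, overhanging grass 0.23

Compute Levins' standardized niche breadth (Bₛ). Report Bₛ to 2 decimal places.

Σpᵢ² = 0.21² + 0.16² + 0.23² + 0.10² + 0.07² + 0.23² = 0.0441 + 0.0256 + 0.0529 + 0.0100 + 0.0049 + 0.0529 = 0.1904
B = 1 / 0.1904 = 5.2521
Bₛ = (B − 1)/(n − 1) = (5.2521 − 1)/(6 − 1) = 4.2521/5 = 0.8504

0.85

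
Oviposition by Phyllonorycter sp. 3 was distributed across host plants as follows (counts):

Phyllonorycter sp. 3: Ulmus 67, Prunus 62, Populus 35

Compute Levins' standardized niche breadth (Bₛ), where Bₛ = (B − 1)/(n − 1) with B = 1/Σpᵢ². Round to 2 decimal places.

0.91

Proportions for Phyllonorycter sp. 3 (n=164): 67/164=0.4085, 62/164=0.3780, 35/164=0.2134
Σpᵢ² = 0.4085² + 0.3780² + 0.2134² = 0.166872 + 0.142884 + 0.045540 = 0.355296
B = 1 / 0.355296 = 2.8146
Bₛ = (B − 1)/(n − 1) = (2.8146 − 1)/(3 − 1) = 1.8146/2 = 0.9073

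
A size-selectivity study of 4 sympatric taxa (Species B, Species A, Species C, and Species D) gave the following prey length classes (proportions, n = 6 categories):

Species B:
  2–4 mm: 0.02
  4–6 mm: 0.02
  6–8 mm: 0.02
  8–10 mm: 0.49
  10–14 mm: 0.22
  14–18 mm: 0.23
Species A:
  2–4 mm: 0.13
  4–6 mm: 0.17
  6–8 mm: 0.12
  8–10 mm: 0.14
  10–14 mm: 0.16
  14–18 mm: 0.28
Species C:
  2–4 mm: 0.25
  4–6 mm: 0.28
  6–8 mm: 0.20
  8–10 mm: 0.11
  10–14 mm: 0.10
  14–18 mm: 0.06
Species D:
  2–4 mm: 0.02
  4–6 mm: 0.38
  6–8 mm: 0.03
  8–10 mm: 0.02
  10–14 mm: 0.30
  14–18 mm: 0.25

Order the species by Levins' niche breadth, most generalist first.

Σp_Bᵢ² = 0.02² + 0.02² + 0.02² + 0.49² + 0.22² + 0.23² = 0.0004 + 0.0004 + 0.0004 + 0.2401 + 0.0484 + 0.0529 = 0.3426
B_B = 1 / 0.3426 = 2.9189
Σp_Aᵢ² = 0.13² + 0.17² + 0.12² + 0.14² + 0.16² + 0.28² = 0.0169 + 0.0289 + 0.0144 + 0.0196 + 0.0256 + 0.0784 = 0.1838
B_A = 1 / 0.1838 = 5.4407
Σp_Cᵢ² = 0.25² + 0.28² + 0.20² + 0.11² + 0.10² + 0.06² = 0.0625 + 0.0784 + 0.0400 + 0.0121 + 0.0100 + 0.0036 = 0.2066
B_C = 1 / 0.2066 = 4.8403
Σp_Dᵢ² = 0.02² + 0.38² + 0.03² + 0.02² + 0.30² + 0.25² = 0.0004 + 0.1444 + 0.0009 + 0.0004 + 0.0900 + 0.0625 = 0.2986
B_D = 1 / 0.2986 = 3.3490
Ranking by B (broadest → narrowest): Species A (5.44) > Species C (4.84) > Species D (3.35) > Species B (2.92)

Species A > Species C > Species D > Species B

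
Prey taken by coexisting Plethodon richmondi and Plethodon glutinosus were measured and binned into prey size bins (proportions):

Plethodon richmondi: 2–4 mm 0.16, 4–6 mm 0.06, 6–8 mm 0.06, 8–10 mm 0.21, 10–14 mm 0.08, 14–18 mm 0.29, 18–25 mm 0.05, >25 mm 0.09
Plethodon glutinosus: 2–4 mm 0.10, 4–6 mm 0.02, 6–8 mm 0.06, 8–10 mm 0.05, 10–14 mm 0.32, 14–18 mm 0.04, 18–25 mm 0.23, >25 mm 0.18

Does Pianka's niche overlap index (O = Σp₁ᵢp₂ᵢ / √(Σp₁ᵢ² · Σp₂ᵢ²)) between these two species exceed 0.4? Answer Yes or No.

Yes

Σ p₁ᵢp₂ᵢ = 0.0160 + 0.0012 + 0.0036 + 0.0105 + 0.0256 + 0.0116 + 0.0115 + 0.0162 = 0.0962
Σp_1ᵢ² = 0.16² + 0.06² + 0.06² + 0.21² + 0.08² + 0.29² + 0.05² + 0.09² = 0.0256 + 0.0036 + 0.0036 + 0.0441 + 0.0064 + 0.0841 + 0.0025 + 0.0081 = 0.1780
Σp_2ᵢ² = 0.10² + 0.02² + 0.06² + 0.05² + 0.32² + 0.04² + 0.23² + 0.18² = 0.0100 + 0.0004 + 0.0036 + 0.0025 + 0.1024 + 0.0016 + 0.0529 + 0.0324 = 0.2058
O = 0.0962 / √(0.1780 × 0.2058) = 0.0962 / 0.19140 = 0.5026
O = 0.5026 > 0.4 → Yes.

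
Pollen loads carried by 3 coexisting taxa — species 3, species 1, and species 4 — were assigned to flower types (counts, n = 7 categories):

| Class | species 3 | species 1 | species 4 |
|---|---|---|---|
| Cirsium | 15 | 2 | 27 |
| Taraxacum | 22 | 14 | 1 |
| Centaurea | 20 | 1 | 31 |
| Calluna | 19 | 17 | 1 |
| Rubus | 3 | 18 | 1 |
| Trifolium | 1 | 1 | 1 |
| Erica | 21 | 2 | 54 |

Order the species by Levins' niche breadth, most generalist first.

Proportions for species 3 (n=101): 15/101=0.1485, 22/101=0.2178, 20/101=0.1980, 19/101=0.1881, 3/101=0.0297, 1/101=0.0099, 21/101=0.2079
Proportions for species 1 (n=55): 2/55=0.0364, 14/55=0.2545, 1/55=0.0182, 17/55=0.3091, 18/55=0.3273, 1/55=0.0182, 2/55=0.0364
Proportions for species 4 (n=116): 27/116=0.2328, 1/116=0.0086, 31/116=0.2672, 1/116=0.0086, 1/116=0.0086, 1/116=0.0086, 54/116=0.4655
Σp_3ᵢ² = 0.1485² + 0.2178² + 0.1980² + 0.1881² + 0.0297² + 0.0099² + 0.2079² = 0.022052 + 0.047437 + 0.039204 + 0.035382 + 0.000882 + 0.000098 + 0.043222 = 0.188277
B_3 = 1 / 0.188277 = 5.3113
Σp_1ᵢ² = 0.0364² + 0.2545² + 0.0182² + 0.3091² + 0.3273² + 0.0182² + 0.0364² = 0.001325 + 0.064770 + 0.000331 + 0.095543 + 0.107125 + 0.000331 + 0.001325 = 0.270750
B_1 = 1 / 0.270750 = 3.6934
Σp_4ᵢ² = 0.2328² + 0.0086² + 0.2672² + 0.0086² + 0.0086² + 0.0086² + 0.4655² = 0.054196 + 0.000074 + 0.071396 + 0.000074 + 0.000074 + 0.000074 + 0.216690 = 0.342578
B_4 = 1 / 0.342578 = 2.9190
Ranking by B (broadest → narrowest): species 3 (5.31) > species 1 (3.69) > species 4 (2.92)

species 3 > species 1 > species 4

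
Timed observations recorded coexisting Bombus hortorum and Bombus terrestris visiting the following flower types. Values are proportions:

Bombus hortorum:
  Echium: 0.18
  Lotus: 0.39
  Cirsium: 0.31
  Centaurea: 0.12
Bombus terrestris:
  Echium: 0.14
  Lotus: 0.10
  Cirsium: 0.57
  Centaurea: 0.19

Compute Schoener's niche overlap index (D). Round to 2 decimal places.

0.67

Σ|p₁ᵢ − p₂ᵢ| = 0.04 + 0.29 + 0.26 + 0.07 = 0.66
D = 1 − ½ × 0.66 = 1 − 0.330 = 0.6700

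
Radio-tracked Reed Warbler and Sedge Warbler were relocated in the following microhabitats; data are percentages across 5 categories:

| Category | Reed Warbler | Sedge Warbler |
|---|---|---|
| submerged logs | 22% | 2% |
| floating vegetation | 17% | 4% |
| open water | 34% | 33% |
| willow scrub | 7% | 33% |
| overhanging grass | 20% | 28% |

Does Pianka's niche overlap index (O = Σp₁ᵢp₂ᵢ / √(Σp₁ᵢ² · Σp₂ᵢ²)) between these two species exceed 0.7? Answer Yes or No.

Convert percentages to proportions (divide by 100).
Σ p₁ᵢp₂ᵢ = 0.0044 + 0.0068 + 0.1122 + 0.0231 + 0.0560 = 0.2025
Σp_1ᵢ² = 0.22² + 0.17² + 0.34² + 0.07² + 0.20² = 0.0484 + 0.0289 + 0.1156 + 0.0049 + 0.0400 = 0.2378
Σp_2ᵢ² = 0.02² + 0.04² + 0.33² + 0.33² + 0.28² = 0.0004 + 0.0016 + 0.1089 + 0.1089 + 0.0784 = 0.2982
O = 0.2025 / √(0.2378 × 0.2982) = 0.2025 / 0.26629 = 0.7604
O = 0.7604 > 0.7 → Yes.

Yes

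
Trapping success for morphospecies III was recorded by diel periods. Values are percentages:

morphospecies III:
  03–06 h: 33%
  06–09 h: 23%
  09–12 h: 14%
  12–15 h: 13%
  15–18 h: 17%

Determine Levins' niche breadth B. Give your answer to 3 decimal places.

4.401

Convert percentages to proportions (divide by 100).
Σpᵢ² = 0.33² + 0.23² + 0.14² + 0.13² + 0.17² = 0.1089 + 0.0529 + 0.0196 + 0.0169 + 0.0289 = 0.2272
B = 1 / 0.2272 = 4.40141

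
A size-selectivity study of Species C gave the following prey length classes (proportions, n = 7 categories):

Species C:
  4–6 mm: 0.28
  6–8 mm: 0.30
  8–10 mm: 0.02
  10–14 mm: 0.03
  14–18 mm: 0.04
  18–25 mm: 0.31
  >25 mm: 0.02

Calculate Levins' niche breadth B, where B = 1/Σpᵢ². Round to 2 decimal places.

3.73

Σpᵢ² = 0.28² + 0.30² + 0.02² + 0.03² + 0.04² + 0.31² + 0.02² = 0.0784 + 0.0900 + 0.0004 + 0.0009 + 0.0016 + 0.0961 + 0.0004 = 0.2678
B = 1 / 0.2678 = 3.7341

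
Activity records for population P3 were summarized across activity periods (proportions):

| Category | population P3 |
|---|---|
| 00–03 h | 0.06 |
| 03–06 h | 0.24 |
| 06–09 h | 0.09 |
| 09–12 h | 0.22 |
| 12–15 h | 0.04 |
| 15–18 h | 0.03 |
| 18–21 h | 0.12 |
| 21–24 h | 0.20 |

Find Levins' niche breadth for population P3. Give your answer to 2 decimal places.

5.73

Σpᵢ² = 0.06² + 0.24² + 0.09² + 0.22² + 0.04² + 0.03² + 0.12² + 0.20² = 0.0036 + 0.0576 + 0.0081 + 0.0484 + 0.0016 + 0.0009 + 0.0144 + 0.0400 = 0.1746
B = 1 / 0.1746 = 5.7274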